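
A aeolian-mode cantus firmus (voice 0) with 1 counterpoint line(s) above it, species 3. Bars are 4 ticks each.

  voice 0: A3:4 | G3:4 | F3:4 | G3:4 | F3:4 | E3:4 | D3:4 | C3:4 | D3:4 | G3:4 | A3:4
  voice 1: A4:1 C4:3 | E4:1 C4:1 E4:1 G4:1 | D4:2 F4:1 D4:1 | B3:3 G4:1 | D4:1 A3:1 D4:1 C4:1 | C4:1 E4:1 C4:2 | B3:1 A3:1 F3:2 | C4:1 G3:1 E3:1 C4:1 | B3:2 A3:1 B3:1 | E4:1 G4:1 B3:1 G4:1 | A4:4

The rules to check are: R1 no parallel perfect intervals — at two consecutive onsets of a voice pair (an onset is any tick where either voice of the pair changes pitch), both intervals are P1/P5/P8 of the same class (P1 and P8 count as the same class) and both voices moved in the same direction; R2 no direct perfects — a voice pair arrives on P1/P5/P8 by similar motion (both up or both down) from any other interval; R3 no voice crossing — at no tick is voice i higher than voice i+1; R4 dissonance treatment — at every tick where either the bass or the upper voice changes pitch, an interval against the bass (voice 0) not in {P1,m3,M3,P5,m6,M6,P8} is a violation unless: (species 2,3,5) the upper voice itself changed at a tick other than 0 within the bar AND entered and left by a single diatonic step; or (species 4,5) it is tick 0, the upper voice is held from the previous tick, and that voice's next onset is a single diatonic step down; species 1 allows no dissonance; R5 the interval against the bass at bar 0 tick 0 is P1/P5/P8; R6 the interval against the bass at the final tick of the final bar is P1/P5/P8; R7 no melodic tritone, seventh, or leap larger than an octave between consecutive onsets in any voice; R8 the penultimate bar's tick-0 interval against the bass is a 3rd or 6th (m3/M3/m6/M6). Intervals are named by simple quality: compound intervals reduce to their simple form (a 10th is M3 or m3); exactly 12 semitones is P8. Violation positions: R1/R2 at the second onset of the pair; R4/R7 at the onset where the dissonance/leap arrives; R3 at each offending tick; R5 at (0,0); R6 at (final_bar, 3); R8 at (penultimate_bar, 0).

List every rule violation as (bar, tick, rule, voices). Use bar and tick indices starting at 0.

bar 0: v0=A3 v1=A4 downbeat P8
bar 1: v0=G3 v1=E4 downbeat M6
bar 2: v0=F3 v1=D4 downbeat M6
bar 3: v0=G3 v1=B3 downbeat M3
bar 4: v0=F3 v1=D4 downbeat M6
bar 5: v0=E3 v1=C4 downbeat m6
bar 6: v0=D3 v1=B3 downbeat M6
bar 7: v0=C3 v1=C4 downbeat P8
bar 8: v0=D3 v1=B3 downbeat M6
bar 9: v0=G3 v1=E4 downbeat M6
bar 10: v0=A3 v1=A4 downbeat P8
  -> R4 @ bar 1 tick 1 v(0, 1): G3/C4 P4 untreated
  -> R1 @ bar 10 tick 0 v(0, 1): G3/G4 P8 -> A3/A4 P8 similar

(1, 1, R4, (0, 1))
(10, 0, R1, (0, 1))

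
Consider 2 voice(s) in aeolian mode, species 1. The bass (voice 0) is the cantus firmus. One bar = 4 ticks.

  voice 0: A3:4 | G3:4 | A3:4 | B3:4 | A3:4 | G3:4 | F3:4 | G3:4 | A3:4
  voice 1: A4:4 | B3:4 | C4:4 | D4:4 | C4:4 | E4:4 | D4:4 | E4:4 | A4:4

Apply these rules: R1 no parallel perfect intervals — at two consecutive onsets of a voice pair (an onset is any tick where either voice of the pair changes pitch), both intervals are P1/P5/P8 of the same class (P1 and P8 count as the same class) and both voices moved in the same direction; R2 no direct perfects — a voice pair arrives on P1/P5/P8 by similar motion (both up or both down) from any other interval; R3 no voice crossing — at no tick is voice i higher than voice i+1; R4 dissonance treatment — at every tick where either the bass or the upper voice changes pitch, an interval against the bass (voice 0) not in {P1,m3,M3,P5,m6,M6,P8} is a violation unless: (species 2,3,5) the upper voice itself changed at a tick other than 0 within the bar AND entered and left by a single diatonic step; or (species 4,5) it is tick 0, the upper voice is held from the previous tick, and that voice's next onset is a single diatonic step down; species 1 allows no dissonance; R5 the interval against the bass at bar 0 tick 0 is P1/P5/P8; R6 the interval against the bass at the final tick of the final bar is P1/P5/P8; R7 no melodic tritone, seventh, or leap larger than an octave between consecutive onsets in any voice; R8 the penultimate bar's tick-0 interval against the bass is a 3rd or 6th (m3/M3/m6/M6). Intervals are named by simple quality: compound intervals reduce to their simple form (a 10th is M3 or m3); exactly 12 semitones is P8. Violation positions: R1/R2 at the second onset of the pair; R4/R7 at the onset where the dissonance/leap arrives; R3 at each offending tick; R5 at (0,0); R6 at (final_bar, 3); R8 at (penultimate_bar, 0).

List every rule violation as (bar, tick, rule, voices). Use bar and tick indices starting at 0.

bar 0: v0=A3 v1=A4 downbeat P8
bar 1: v0=G3 v1=B3 downbeat M3
bar 2: v0=A3 v1=C4 downbeat m3
bar 3: v0=B3 v1=D4 downbeat m3
bar 4: v0=A3 v1=C4 downbeat m3
bar 5: v0=G3 v1=E4 downbeat M6
bar 6: v0=F3 v1=D4 downbeat M6
bar 7: v0=G3 v1=E4 downbeat M6
bar 8: v0=A3 v1=A4 downbeat P8
  -> R7 @ bar 1 tick 0 v(1,): A4->B3 leap 10st
  -> R2 @ bar 8 tick 0 v(0, 1): G3/E4 M6 -> A3/A4 P8 similar

(1, 0, R7, (1,))
(8, 0, R2, (0, 1))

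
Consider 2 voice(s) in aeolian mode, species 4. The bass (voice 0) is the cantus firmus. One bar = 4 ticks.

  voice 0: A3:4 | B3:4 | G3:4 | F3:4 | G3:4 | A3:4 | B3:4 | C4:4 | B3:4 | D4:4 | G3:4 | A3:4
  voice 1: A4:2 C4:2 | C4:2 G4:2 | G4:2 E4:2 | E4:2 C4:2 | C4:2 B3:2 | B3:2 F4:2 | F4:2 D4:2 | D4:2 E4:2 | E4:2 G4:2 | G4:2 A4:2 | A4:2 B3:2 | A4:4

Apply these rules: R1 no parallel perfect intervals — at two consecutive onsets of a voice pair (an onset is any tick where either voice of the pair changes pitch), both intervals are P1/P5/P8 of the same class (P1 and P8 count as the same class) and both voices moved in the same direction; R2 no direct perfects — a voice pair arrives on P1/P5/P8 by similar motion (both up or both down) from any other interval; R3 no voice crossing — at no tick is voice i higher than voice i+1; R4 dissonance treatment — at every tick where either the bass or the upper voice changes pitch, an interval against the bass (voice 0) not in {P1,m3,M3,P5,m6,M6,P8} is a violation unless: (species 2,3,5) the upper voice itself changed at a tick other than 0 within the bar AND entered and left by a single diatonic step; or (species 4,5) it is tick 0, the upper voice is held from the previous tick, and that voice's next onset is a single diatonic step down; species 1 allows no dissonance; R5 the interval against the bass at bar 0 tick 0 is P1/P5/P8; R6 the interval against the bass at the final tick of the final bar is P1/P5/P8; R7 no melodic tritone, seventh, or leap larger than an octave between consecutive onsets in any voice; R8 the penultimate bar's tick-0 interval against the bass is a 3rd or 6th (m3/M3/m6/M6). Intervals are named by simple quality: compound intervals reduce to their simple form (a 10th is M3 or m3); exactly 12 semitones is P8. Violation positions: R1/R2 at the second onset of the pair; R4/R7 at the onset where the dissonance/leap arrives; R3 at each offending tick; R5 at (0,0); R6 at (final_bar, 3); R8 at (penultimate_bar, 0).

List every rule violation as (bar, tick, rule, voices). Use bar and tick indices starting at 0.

bar 0: v0=A3 v1=A4 downbeat P8
bar 1: v0=B3 v1=C4 downbeat m2
bar 2: v0=G3 v1=G4 downbeat P8
bar 3: v0=F3 v1=E4 downbeat M7
bar 4: v0=G3 v1=C4 downbeat P4
bar 5: v0=A3 v1=B3 downbeat M2
bar 6: v0=B3 v1=F4 downbeat TT
bar 7: v0=C4 v1=D4 downbeat M2
bar 8: v0=B3 v1=E4 downbeat P4
bar 9: v0=D4 v1=G4 downbeat P4
bar 10: v0=G3 v1=A4 downbeat M2
bar 11: v0=A3 v1=A4 downbeat P8
  -> R4 @ bar 1 tick 0 v(0, 1): B3/C4 m2 untreated
  -> R4 @ bar 3 tick 0 v(0, 1): F3/E4 M7 untreated
  -> R4 @ bar 5 tick 0 v(0, 1): A3/B3 M2 untreated
  -> R7 @ bar 5 tick 2 v(1,): B3->F4 leap 6st
  -> R4 @ bar 6 tick 0 v(0, 1): B3/F4 TT untreated
  -> R4 @ bar 7 tick 0 v(0, 1): C4/D4 M2 untreated
  -> R4 @ bar 8 tick 0 v(0, 1): B3/E4 P4 untreated
  -> R4 @ bar 9 tick 0 v(0, 1): D4/G4 P4 untreated
  -> R4 @ bar 10 tick 0 v(0, 1): G3/A4 M2 untreated
  -> R8 @ bar 10 tick 0 v(0, 1): penult M2 not 3rd/6th
  -> R7 @ bar 10 tick 2 v(1,): A4->B3 leap 10st
  -> R2 @ bar 11 tick 0 v(0, 1): G3/B3 M3 -> A3/A4 P8 similar
  -> R7 @ bar 11 tick 0 v(1,): B3->A4 leap 10st

(1, 0, R4, (0, 1))
(3, 0, R4, (0, 1))
(5, 0, R4, (0, 1))
(5, 2, R7, (1,))
(6, 0, R4, (0, 1))
(7, 0, R4, (0, 1))
(8, 0, R4, (0, 1))
(9, 0, R4, (0, 1))
(10, 0, R4, (0, 1))
(10, 0, R8, (0, 1))
(10, 2, R7, (1,))
(11, 0, R2, (0, 1))
(11, 0, R7, (1,))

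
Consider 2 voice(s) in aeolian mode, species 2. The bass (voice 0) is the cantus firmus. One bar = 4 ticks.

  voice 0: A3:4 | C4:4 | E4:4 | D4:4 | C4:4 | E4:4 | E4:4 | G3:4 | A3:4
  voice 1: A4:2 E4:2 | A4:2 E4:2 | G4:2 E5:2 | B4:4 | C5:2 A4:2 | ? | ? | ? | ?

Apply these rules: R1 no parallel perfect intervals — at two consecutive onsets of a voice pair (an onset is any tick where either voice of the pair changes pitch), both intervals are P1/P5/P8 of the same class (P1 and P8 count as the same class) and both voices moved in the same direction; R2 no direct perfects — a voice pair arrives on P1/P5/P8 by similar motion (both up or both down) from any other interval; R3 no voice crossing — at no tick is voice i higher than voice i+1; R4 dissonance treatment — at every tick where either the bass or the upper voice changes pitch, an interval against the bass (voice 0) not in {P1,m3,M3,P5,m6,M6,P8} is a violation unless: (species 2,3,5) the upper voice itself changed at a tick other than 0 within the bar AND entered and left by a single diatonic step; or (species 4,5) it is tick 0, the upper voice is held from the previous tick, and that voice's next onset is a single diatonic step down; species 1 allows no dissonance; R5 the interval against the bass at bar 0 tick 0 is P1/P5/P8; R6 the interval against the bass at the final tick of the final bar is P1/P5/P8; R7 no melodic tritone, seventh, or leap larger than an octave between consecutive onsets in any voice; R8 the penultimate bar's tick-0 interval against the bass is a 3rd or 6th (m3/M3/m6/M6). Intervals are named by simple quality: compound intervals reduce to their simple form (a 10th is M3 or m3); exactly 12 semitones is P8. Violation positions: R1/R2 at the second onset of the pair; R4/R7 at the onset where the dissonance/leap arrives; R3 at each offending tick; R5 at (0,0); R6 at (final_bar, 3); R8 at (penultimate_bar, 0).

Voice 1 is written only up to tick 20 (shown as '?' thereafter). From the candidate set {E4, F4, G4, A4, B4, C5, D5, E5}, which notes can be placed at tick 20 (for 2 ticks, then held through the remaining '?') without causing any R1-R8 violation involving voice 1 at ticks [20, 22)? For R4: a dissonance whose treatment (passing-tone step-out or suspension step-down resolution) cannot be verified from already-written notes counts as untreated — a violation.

{C5, E4, G4}

E4: legal
F4: violates R4
G4: legal
A4: violates R4
B4: violates R2
C5: legal
D5: violates R4
E5: violates R2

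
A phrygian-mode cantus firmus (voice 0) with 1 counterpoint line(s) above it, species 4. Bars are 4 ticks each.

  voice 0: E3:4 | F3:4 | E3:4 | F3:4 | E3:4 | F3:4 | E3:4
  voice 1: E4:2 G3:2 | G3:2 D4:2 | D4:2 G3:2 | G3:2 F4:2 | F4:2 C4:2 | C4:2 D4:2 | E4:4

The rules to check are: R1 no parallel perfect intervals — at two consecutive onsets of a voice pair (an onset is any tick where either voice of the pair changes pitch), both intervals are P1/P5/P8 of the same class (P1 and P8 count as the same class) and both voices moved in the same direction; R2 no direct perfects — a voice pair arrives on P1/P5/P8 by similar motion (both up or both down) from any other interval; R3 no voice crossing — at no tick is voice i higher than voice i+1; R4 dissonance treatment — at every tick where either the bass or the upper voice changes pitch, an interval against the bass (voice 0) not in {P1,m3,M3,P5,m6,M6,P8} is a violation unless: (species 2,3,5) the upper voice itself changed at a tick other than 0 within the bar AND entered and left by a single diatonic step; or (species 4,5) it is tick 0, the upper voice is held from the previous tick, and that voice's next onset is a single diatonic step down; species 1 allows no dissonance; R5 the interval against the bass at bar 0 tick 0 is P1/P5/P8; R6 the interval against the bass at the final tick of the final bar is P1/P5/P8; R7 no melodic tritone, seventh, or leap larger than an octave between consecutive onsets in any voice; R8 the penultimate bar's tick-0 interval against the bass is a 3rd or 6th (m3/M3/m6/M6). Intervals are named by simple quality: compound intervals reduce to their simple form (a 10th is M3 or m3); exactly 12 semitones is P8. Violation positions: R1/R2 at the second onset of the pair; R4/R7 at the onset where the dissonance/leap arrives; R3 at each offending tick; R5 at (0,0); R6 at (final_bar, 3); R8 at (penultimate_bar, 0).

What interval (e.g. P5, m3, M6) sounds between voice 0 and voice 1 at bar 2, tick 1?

voice 0=E3 voice 1=D4 -> m7

m7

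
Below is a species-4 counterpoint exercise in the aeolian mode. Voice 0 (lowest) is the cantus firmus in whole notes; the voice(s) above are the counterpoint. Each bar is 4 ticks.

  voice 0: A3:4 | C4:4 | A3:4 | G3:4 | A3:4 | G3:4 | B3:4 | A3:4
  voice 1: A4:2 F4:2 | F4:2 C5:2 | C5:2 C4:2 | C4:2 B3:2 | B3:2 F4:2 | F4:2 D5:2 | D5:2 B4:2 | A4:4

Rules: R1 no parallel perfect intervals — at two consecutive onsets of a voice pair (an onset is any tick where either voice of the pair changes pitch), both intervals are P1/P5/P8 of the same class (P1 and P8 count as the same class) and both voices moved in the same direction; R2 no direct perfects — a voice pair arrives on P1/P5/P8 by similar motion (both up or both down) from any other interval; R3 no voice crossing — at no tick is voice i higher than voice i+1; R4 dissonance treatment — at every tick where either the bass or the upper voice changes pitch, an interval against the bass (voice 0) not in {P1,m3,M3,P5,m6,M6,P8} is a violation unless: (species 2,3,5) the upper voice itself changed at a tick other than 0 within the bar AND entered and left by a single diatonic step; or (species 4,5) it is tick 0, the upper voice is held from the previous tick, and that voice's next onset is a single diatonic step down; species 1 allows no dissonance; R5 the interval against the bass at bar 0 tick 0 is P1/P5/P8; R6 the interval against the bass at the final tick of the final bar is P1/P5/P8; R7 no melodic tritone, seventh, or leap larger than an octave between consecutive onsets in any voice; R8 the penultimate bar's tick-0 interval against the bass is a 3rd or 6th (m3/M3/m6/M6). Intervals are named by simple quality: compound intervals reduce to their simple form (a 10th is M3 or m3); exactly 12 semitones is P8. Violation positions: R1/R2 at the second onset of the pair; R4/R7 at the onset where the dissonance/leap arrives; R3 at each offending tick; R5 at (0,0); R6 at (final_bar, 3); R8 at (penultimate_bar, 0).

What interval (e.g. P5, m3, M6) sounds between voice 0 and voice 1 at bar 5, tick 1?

voice 0=G3 voice 1=F4 -> m7

m7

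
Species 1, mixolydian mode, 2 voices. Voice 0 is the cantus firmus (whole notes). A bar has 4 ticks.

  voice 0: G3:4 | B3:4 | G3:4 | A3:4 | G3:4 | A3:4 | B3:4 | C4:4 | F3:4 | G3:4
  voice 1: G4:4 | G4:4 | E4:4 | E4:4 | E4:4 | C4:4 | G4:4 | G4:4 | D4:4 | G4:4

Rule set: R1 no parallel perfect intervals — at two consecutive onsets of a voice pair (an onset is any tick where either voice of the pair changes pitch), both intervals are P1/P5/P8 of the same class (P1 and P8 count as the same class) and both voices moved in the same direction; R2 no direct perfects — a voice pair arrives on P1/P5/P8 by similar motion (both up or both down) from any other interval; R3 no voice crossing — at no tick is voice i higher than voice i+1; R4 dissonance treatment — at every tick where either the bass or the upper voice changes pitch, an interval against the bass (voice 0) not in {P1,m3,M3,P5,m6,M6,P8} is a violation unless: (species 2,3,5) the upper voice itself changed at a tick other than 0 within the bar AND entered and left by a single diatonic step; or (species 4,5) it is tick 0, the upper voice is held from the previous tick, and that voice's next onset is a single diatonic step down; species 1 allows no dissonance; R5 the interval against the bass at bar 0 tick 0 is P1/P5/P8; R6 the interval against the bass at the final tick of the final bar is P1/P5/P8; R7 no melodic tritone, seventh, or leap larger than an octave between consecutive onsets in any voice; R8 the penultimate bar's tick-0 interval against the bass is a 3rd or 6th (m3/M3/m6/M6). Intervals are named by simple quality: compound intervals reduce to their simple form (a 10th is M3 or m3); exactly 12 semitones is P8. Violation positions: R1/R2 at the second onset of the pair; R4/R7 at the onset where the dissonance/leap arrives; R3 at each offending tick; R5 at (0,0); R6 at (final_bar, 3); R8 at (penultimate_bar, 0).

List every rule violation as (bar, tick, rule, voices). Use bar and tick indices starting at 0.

bar 0: v0=G3 v1=G4 downbeat P8
bar 1: v0=B3 v1=G4 downbeat m6
bar 2: v0=G3 v1=E4 downbeat M6
bar 3: v0=A3 v1=E4 downbeat P5
bar 4: v0=G3 v1=E4 downbeat M6
bar 5: v0=A3 v1=C4 downbeat m3
bar 6: v0=B3 v1=G4 downbeat m6
bar 7: v0=C4 v1=G4 downbeat P5
bar 8: v0=F3 v1=D4 downbeat M6
bar 9: v0=G3 v1=G4 downbeat P8
  -> R2 @ bar 9 tick 0 v(0, 1): F3/D4 M6 -> G3/G4 P8 similar

(9, 0, R2, (0, 1))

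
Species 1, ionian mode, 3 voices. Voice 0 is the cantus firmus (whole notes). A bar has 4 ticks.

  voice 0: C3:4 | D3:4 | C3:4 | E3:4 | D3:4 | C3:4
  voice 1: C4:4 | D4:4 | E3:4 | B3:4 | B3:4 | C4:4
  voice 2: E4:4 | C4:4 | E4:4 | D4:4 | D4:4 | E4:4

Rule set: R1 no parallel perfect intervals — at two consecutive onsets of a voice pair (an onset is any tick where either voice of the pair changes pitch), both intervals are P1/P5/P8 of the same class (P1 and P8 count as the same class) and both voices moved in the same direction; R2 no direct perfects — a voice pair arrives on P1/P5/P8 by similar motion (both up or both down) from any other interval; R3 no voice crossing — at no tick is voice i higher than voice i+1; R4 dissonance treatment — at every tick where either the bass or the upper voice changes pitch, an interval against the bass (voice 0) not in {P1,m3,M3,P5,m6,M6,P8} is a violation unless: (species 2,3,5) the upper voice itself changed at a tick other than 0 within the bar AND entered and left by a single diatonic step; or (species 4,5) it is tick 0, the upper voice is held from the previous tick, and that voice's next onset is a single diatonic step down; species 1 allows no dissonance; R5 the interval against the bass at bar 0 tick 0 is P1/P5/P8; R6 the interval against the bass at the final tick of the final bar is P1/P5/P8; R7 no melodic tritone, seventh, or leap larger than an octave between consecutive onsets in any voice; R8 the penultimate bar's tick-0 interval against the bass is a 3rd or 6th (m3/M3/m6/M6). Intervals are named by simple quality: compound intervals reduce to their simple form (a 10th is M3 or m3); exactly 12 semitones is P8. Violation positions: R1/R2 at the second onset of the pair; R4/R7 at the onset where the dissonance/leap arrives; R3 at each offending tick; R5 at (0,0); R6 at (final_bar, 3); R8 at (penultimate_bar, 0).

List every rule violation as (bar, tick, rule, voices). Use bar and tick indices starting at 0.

(0, 0, R5, (0, 2))
(1, 0, R1, (0, 1))
(1, 0, R3, (1, 2))
(1, 0, R4, (0, 2))
(1, 1, R3, (1, 2))
(1, 2, R3, (1, 2))
(1, 3, R3, (1, 2))
(2, 0, R7, (1,))
(3, 0, R2, (0, 1))
(3, 0, R4, (0, 2))
(4, 0, R8, (0, 2))
(5, 3, R6, (0, 2))

bar 0: v0=C3 v1=C4 v2=E4 downbeat M3
bar 1: v0=D3 v1=D4 v2=C4 downbeat m7
bar 2: v0=C3 v1=E3 v2=E4 downbeat M3
bar 3: v0=E3 v1=B3 v2=D4 downbeat m7
bar 4: v0=D3 v1=B3 v2=D4 downbeat P8
bar 5: v0=C3 v1=C4 v2=E4 downbeat M3
  -> R5 @ bar 0 tick 0 v(0, 2): opens on M3
  -> R1 @ bar 1 tick 0 v(0, 1): C3/C4 P8 -> D3/D4 P8 similar
  -> R3 @ bar 1 tick 0 v(1, 2): D4 above C4
  -> R4 @ bar 1 tick 0 v(0, 2): D3/C4 m7 untreated
  -> R3 @ bar 1 tick 1 v(1, 2): D4 above C4
  -> R3 @ bar 1 tick 2 v(1, 2): D4 above C4
  -> R3 @ bar 1 tick 3 v(1, 2): D4 above C4
  -> R7 @ bar 2 tick 0 v(1,): D4->E3 leap 10st
  -> R2 @ bar 3 tick 0 v(0, 1): C3/E3 M3 -> E3/B3 P5 similar
  -> R4 @ bar 3 tick 0 v(0, 2): E3/D4 m7 untreated
  -> R8 @ bar 4 tick 0 v(0, 2): penult P8 not 3rd/6th
  -> R6 @ bar 5 tick 3 v(0, 2): closes on M3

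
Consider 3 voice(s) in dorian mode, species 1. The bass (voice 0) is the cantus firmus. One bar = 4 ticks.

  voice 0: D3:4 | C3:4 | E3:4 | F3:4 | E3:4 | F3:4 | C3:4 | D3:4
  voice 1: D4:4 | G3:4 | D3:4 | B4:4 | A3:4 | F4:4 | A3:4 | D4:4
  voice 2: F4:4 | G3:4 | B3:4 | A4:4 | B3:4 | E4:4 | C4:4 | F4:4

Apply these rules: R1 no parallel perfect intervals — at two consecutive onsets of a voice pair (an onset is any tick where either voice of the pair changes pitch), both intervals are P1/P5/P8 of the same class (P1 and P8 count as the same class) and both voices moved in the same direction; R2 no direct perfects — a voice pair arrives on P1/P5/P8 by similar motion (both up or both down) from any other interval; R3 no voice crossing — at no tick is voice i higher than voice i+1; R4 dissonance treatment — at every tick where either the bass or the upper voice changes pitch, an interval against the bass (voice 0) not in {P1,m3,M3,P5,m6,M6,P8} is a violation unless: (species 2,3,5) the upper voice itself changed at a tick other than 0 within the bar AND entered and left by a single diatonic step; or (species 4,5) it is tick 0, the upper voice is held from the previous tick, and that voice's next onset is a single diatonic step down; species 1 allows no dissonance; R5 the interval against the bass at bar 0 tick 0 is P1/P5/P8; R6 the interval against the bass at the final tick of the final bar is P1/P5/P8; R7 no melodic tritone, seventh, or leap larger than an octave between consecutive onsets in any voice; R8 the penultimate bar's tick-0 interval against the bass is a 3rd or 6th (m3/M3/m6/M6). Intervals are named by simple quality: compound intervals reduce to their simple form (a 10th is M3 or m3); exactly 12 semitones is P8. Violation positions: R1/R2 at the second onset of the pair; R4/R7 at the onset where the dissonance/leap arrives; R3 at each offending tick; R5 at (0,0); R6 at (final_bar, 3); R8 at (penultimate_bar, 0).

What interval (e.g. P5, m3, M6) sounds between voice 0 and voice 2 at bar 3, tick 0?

voice 0=F3 voice 2=A4 -> M3

M3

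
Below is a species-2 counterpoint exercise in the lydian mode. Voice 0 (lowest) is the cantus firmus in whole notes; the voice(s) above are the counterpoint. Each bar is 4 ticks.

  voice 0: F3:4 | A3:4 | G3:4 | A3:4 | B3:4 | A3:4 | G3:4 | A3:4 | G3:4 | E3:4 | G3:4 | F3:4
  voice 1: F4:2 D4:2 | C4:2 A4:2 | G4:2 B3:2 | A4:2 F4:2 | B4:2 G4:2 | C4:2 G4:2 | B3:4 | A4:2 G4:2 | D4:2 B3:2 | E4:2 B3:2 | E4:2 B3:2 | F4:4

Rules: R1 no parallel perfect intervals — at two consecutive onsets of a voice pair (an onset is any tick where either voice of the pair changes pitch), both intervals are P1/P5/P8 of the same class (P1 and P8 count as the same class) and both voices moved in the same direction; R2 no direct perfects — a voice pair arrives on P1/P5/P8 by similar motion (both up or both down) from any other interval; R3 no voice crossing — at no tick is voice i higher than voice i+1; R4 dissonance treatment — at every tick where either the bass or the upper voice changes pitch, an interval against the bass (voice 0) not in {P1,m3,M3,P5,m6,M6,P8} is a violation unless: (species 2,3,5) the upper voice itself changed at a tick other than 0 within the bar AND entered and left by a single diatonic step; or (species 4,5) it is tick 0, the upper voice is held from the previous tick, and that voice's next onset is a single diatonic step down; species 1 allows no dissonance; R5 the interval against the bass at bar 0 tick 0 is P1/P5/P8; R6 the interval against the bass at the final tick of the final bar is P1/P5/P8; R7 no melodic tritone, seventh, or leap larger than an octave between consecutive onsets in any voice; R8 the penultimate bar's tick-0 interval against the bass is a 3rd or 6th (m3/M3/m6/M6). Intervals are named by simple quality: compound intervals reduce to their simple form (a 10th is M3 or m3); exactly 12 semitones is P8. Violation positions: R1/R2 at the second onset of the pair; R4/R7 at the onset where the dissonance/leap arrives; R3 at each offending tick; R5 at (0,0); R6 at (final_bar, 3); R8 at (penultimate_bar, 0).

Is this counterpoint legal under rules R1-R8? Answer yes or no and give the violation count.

No (11 violations)

bar 0: v0=F3 v1=F4 (P8)
bar 1: v0=A3 v1=C4 (m3)
bar 2: v0=G3 v1=G4 (P8)
bar 3: v0=A3 v1=A4 (P8)
bar 4: v0=B3 v1=B4 (P8)
bar 5: v0=A3 v1=C4 (m3)
bar 6: v0=G3 v1=B3 (M3)
bar 7: v0=A3 v1=A4 (P8)
bar 8: v0=G3 v1=D4 (P5)
bar 9: v0=E3 v1=E4 (P8)
bar 10: v0=G3 v1=E4 (M6)
bar 11: v0=F3 v1=F4 (P8)
  R1 @ bar2.0: A3/A4 P8 -> G3/G4 P8 similar
  R2 @ bar3.0: G3/B3 M3 -> A3/A4 P8 similar
  R7 @ bar3.0: B3->A4 leap 10st
  R2 @ bar4.0: A3/F4 m6 -> B3/B4 P8 similar
  R7 @ bar4.0: F4->B4 leap 6st
  R4 @ bar5.2: A3/G4 m7 untreated
  R2 @ bar7.0: G3/B3 M3 -> A3/A4 P8 similar
  R7 @ bar7.0: B3->A4 leap 10st
  R4 @ bar7.2: A3/G4 m7 untreated
  R2 @ bar8.0: A3/G4 m7 -> G3/D4 P5 similar
  R7 @ bar11.0: B3->F4 leap 6st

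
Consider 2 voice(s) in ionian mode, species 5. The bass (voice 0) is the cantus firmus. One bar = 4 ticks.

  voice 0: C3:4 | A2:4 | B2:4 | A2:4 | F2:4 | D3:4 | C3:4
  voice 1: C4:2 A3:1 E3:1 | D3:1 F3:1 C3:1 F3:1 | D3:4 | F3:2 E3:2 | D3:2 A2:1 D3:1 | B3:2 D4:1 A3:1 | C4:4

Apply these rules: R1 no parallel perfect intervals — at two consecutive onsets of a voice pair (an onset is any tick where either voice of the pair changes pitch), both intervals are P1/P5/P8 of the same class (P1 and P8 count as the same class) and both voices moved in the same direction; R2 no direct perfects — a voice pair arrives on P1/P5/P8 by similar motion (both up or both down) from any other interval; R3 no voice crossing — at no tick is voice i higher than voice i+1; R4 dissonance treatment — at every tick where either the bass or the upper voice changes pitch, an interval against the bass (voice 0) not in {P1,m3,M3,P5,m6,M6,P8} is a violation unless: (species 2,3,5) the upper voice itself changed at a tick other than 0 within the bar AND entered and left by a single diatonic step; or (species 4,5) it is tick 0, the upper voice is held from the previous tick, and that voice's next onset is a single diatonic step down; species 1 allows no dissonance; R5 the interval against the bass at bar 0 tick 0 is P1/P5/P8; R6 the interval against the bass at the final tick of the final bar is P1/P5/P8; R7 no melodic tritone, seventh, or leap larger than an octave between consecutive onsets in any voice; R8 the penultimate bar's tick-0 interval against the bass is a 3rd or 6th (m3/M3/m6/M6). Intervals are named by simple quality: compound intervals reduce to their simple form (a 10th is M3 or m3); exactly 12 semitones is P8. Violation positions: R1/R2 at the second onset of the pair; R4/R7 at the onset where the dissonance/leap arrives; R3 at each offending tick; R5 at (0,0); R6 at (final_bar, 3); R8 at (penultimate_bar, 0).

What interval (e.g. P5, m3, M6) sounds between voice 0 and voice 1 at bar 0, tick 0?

P8

voice 0=C3 voice 1=C4 -> P8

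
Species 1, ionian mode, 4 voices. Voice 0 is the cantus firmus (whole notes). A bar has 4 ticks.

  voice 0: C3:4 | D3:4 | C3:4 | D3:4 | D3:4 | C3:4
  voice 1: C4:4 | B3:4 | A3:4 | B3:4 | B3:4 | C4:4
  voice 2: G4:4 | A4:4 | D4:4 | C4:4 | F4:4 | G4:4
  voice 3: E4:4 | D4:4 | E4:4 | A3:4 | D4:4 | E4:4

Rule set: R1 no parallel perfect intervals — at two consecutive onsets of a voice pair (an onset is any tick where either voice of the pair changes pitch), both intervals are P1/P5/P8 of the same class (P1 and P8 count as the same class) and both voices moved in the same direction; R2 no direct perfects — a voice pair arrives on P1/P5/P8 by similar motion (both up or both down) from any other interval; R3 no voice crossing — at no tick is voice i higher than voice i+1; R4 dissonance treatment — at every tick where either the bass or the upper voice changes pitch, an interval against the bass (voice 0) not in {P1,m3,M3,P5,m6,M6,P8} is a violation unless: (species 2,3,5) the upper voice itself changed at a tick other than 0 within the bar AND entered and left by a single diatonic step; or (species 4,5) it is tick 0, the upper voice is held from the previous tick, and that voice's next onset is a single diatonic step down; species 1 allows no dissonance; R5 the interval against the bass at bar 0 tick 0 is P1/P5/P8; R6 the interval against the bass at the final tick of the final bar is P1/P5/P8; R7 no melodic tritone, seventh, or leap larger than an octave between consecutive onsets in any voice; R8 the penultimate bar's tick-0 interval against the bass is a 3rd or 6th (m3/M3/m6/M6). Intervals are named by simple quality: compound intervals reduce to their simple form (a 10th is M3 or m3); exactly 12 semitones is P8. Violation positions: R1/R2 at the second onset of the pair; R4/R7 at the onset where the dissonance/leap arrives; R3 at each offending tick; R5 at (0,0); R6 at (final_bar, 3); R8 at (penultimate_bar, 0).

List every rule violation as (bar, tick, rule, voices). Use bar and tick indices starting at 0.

(0, 0, R3, (2, 3))
(0, 0, R5, (0, 3))
(0, 1, R3, (2, 3))
(0, 2, R3, (2, 3))
(0, 3, R3, (2, 3))
(1, 0, R1, (0, 2))
(1, 0, R3, (2, 3))
(1, 1, R3, (2, 3))
(1, 2, R3, (2, 3))
(1, 3, R3, (2, 3))
(2, 0, R4, (0, 2))
(3, 0, R3, (2, 3))
(3, 0, R4, (0, 2))
(3, 1, R3, (2, 3))
(3, 2, R3, (2, 3))
(3, 3, R3, (2, 3))
(4, 0, R3, (2, 3))
(4, 0, R8, (0, 3))
(4, 1, R3, (2, 3))
(4, 2, R3, (2, 3))
(4, 3, R3, (2, 3))
(5, 0, R2, (1, 2))
(5, 0, R3, (2, 3))
(5, 1, R3, (2, 3))
(5, 2, R3, (2, 3))
(5, 3, R3, (2, 3))
(5, 3, R6, (0, 3))

bar 0: v0=C3 v1=C4 v2=G4 v3=E4 downbeat M3
bar 1: v0=D3 v1=B3 v2=A4 v3=D4 downbeat P8
bar 2: v0=C3 v1=A3 v2=D4 v3=E4 downbeat M3
bar 3: v0=D3 v1=B3 v2=C4 v3=A3 downbeat P5
bar 4: v0=D3 v1=B3 v2=F4 v3=D4 downbeat P8
bar 5: v0=C3 v1=C4 v2=G4 v3=E4 downbeat M3
  -> R3 @ bar 0 tick 0 v(2, 3): G4 above E4
  -> R5 @ bar 0 tick 0 v(0, 3): opens on M3
  -> R3 @ bar 0 tick 1 v(2, 3): G4 above E4
  -> R3 @ bar 0 tick 2 v(2, 3): G4 above E4
  -> R3 @ bar 0 tick 3 v(2, 3): G4 above E4
  -> R1 @ bar 1 tick 0 v(0, 2): C3/G4 P5 -> D3/A4 P5 similar
  -> R3 @ bar 1 tick 0 v(2, 3): A4 above D4
  -> R3 @ bar 1 tick 1 v(2, 3): A4 above D4
  -> R3 @ bar 1 tick 2 v(2, 3): A4 above D4
  -> R3 @ bar 1 tick 3 v(2, 3): A4 above D4
  -> R4 @ bar 2 tick 0 v(0, 2): C3/D4 M2 untreated
  -> R3 @ bar 3 tick 0 v(2, 3): C4 above A3
  -> R4 @ bar 3 tick 0 v(0, 2): D3/C4 m7 untreated
  -> R3 @ bar 3 tick 1 v(2, 3): C4 above A3
  -> R3 @ bar 3 tick 2 v(2, 3): C4 above A3
  -> R3 @ bar 3 tick 3 v(2, 3): C4 above A3
  -> R3 @ bar 4 tick 0 v(2, 3): F4 above D4
  -> R8 @ bar 4 tick 0 v(0, 3): penult P8 not 3rd/6th
  -> R3 @ bar 4 tick 1 v(2, 3): F4 above D4
  -> R3 @ bar 4 tick 2 v(2, 3): F4 above D4
  -> R3 @ bar 4 tick 3 v(2, 3): F4 above D4
  -> R2 @ bar 5 tick 0 v(1, 2): B3/F4 TT -> C4/G4 P5 similar
  -> R3 @ bar 5 tick 0 v(2, 3): G4 above E4
  -> R3 @ bar 5 tick 1 v(2, 3): G4 above E4
  -> R3 @ bar 5 tick 2 v(2, 3): G4 above E4
  -> R3 @ bar 5 tick 3 v(2, 3): G4 above E4
  -> R6 @ bar 5 tick 3 v(0, 3): closes on M3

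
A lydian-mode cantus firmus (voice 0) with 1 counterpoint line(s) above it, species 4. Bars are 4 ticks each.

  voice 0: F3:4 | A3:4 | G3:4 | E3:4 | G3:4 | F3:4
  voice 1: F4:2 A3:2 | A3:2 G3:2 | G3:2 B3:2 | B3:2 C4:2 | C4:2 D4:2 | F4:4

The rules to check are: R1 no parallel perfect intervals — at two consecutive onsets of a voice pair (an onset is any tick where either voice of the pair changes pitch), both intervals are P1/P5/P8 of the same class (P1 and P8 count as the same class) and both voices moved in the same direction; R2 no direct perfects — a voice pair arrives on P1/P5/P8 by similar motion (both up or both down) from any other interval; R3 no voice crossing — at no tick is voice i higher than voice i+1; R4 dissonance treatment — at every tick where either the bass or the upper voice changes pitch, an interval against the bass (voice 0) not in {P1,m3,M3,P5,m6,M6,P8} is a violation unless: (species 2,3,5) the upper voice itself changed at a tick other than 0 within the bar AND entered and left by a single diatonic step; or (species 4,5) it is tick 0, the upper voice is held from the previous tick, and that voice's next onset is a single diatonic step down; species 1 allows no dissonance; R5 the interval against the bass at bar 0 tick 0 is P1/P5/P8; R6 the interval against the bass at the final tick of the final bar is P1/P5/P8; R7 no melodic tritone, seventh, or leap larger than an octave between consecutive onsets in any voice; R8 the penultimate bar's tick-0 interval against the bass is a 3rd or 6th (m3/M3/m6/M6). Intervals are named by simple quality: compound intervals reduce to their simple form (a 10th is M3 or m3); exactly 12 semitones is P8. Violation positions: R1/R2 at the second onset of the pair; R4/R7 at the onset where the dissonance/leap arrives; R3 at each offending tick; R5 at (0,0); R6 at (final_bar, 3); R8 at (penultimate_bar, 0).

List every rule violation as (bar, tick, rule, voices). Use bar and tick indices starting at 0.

(1, 2, R3, (0, 1))
(1, 2, R4, (0, 1))
(1, 3, R3, (0, 1))
(4, 0, R4, (0, 1))
(4, 0, R8, (0, 1))

bar 0: v0=F3 v1=F4 downbeat P8
bar 1: v0=A3 v1=A3 downbeat P1
bar 2: v0=G3 v1=G3 downbeat P1
bar 3: v0=E3 v1=B3 downbeat P5
bar 4: v0=G3 v1=C4 downbeat P4
bar 5: v0=F3 v1=F4 downbeat P8
  -> R3 @ bar 1 tick 2 v(0, 1): A3 above G3
  -> R4 @ bar 1 tick 2 v(0, 1): A3/G3 M2 untreated
  -> R3 @ bar 1 tick 3 v(0, 1): A3 above G3
  -> R4 @ bar 4 tick 0 v(0, 1): G3/C4 P4 untreated
  -> R8 @ bar 4 tick 0 v(0, 1): penult P4 not 3rd/6th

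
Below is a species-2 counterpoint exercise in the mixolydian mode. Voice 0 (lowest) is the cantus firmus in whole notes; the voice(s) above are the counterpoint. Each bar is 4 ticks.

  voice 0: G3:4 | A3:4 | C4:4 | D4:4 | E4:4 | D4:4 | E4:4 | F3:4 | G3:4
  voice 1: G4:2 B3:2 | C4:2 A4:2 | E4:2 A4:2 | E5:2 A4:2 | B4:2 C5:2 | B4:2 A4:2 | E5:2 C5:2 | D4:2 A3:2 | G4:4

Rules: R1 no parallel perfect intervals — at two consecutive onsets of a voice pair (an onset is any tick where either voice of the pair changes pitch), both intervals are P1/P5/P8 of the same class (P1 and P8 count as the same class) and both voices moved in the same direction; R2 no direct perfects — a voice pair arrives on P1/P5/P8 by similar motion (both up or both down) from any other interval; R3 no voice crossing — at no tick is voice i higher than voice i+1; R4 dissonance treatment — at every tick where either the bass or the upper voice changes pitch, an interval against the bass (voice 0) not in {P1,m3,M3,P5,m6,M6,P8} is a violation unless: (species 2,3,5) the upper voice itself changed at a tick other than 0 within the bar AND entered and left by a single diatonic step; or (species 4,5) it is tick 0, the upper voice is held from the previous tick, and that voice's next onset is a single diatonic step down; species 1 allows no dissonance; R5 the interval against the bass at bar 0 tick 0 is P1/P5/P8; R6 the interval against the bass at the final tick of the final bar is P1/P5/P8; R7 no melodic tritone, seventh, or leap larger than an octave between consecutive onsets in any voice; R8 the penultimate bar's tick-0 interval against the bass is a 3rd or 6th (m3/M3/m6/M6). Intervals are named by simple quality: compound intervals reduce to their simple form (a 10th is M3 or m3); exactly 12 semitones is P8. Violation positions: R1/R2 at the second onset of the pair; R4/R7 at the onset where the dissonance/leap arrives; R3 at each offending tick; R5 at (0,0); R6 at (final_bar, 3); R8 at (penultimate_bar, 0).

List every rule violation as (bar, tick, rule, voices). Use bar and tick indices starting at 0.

(3, 0, R4, (0, 1))
(4, 0, R1, (0, 1))
(6, 0, R2, (0, 1))
(7, 0, R7, (0,))
(7, 0, R7, (1,))
(8, 0, R2, (0, 1))
(8, 0, R7, (1,))

bar 0: v0=G3 v1=G4 downbeat P8
bar 1: v0=A3 v1=C4 downbeat m3
bar 2: v0=C4 v1=E4 downbeat M3
bar 3: v0=D4 v1=E5 downbeat M2
bar 4: v0=E4 v1=B4 downbeat P5
bar 5: v0=D4 v1=B4 downbeat M6
bar 6: v0=E4 v1=E5 downbeat P8
bar 7: v0=F3 v1=D4 downbeat M6
bar 8: v0=G3 v1=G4 downbeat P8
  -> R4 @ bar 3 tick 0 v(0, 1): D4/E5 M2 untreated
  -> R1 @ bar 4 tick 0 v(0, 1): D4/A4 P5 -> E4/B4 P5 similar
  -> R2 @ bar 6 tick 0 v(0, 1): D4/A4 P5 -> E4/E5 P8 similar
  -> R7 @ bar 7 tick 0 v(0,): E4->F3 leap 11st
  -> R7 @ bar 7 tick 0 v(1,): C5->D4 leap 10st
  -> R2 @ bar 8 tick 0 v(0, 1): F3/A3 M3 -> G3/G4 P8 similar
  -> R7 @ bar 8 tick 0 v(1,): A3->G4 leap 10st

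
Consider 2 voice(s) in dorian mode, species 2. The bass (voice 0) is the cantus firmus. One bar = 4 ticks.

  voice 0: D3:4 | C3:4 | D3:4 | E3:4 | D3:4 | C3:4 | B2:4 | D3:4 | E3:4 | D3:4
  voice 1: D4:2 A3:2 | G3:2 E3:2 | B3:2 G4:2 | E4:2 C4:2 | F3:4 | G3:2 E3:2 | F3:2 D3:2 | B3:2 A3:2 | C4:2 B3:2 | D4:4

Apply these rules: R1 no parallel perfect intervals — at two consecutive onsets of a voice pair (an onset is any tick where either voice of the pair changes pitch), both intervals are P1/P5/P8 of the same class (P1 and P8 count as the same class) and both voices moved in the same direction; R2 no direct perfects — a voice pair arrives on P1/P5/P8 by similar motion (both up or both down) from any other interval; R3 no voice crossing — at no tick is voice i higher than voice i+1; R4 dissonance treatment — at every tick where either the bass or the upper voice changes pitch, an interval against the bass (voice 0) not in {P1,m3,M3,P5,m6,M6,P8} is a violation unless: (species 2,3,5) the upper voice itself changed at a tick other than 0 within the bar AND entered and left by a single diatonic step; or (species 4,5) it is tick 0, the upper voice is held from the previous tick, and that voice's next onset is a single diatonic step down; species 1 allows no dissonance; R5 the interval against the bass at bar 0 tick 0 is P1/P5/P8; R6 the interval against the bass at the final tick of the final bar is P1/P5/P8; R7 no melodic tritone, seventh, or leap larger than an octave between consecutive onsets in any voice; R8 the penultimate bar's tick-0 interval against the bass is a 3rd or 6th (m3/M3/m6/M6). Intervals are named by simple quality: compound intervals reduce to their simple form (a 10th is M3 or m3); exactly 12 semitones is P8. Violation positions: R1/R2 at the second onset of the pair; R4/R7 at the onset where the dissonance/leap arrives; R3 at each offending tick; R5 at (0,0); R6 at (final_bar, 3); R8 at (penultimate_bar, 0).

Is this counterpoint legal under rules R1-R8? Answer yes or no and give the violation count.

No (3 violations)

bar 0: v0=D3 v1=D4 (P8)
bar 1: v0=C3 v1=G3 (P5)
bar 2: v0=D3 v1=B3 (M6)
bar 3: v0=E3 v1=E4 (P8)
bar 4: v0=D3 v1=F3 (m3)
bar 5: v0=C3 v1=G3 (P5)
bar 6: v0=B2 v1=F3 (TT)
bar 7: v0=D3 v1=B3 (M6)
bar 8: v0=E3 v1=C4 (m6)
bar 9: v0=D3 v1=D4 (P8)
  R1 @ bar1.0: D3/A3 P5 -> C3/G3 P5 similar
  R4 @ bar2.2: D3/G4 P4 untreated
  R4 @ bar6.0: B2/F3 TT untreated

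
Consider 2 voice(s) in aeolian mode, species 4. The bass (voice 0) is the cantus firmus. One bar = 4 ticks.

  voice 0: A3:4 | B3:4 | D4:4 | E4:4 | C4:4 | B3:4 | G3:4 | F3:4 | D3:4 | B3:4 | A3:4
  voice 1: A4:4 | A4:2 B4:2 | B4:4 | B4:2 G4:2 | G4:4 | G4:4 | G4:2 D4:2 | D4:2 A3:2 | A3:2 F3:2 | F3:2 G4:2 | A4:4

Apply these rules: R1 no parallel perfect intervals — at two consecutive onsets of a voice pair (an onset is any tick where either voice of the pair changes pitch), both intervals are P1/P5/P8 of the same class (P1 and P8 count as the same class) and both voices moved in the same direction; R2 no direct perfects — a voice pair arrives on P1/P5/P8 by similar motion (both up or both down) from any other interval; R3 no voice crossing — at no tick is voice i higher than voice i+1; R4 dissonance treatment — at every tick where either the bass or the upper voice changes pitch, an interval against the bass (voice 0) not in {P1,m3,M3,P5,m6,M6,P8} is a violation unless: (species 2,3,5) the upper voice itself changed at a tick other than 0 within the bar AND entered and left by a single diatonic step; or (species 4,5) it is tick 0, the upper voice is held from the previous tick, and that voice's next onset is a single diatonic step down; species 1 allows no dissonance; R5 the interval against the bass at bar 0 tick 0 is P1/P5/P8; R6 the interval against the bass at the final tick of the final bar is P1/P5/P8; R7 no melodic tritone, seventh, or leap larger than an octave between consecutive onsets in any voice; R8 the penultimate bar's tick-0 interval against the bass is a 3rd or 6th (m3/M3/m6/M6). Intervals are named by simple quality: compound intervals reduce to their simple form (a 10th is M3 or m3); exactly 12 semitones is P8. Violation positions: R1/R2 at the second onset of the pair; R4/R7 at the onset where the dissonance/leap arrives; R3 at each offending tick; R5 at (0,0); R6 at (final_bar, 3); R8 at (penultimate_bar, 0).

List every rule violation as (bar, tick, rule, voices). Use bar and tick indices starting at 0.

(1, 0, R4, (0, 1))
(9, 0, R3, (0, 1))
(9, 0, R4, (0, 1))
(9, 0, R8, (0, 1))
(9, 1, R3, (0, 1))
(9, 2, R7, (1,))

bar 0: v0=A3 v1=A4 downbeat P8
bar 1: v0=B3 v1=A4 downbeat m7
bar 2: v0=D4 v1=B4 downbeat M6
bar 3: v0=E4 v1=B4 downbeat P5
bar 4: v0=C4 v1=G4 downbeat P5
bar 5: v0=B3 v1=G4 downbeat m6
bar 6: v0=G3 v1=G4 downbeat P8
bar 7: v0=F3 v1=D4 downbeat M6
bar 8: v0=D3 v1=A3 downbeat P5
bar 9: v0=B3 v1=F3 downbeat TT
bar 10: v0=A3 v1=A4 downbeat P8
  -> R4 @ bar 1 tick 0 v(0, 1): B3/A4 m7 untreated
  -> R3 @ bar 9 tick 0 v(0, 1): B3 above F3
  -> R4 @ bar 9 tick 0 v(0, 1): B3/F3 TT untreated
  -> R8 @ bar 9 tick 0 v(0, 1): penult TT not 3rd/6th
  -> R3 @ bar 9 tick 1 v(0, 1): B3 above F3
  -> R7 @ bar 9 tick 2 v(1,): F3->G4 leap 14st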